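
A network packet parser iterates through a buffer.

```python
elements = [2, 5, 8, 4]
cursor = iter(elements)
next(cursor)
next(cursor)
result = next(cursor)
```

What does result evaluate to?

Step 1: Create iterator over [2, 5, 8, 4].
Step 2: next() consumes 2.
Step 3: next() consumes 5.
Step 4: next() returns 8.
Therefore result = 8.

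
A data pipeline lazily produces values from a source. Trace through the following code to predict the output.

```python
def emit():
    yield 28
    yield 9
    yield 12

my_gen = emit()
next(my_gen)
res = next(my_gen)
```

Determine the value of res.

Step 1: emit() creates a generator.
Step 2: next(my_gen) yields 28 (consumed and discarded).
Step 3: next(my_gen) yields 9, assigned to res.
Therefore res = 9.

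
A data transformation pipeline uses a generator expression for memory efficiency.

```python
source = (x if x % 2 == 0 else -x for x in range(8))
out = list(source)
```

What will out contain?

Step 1: For each x in range(8), yield x if even, else -x:
  x=0: even, yield 0
  x=1: odd, yield -1
  x=2: even, yield 2
  x=3: odd, yield -3
  x=4: even, yield 4
  x=5: odd, yield -5
  x=6: even, yield 6
  x=7: odd, yield -7
Therefore out = [0, -1, 2, -3, 4, -5, 6, -7].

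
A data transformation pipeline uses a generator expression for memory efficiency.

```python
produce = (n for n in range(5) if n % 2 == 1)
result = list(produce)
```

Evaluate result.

Step 1: Filter range(5) keeping only odd values:
  n=0: even, excluded
  n=1: odd, included
  n=2: even, excluded
  n=3: odd, included
  n=4: even, excluded
Therefore result = [1, 3].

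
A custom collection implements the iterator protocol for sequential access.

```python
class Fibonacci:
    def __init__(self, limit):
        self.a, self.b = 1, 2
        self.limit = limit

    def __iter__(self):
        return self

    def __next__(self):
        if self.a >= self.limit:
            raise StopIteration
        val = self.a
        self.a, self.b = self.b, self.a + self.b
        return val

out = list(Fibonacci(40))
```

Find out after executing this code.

Step 1: Fibonacci-like sequence (a=1, b=2) until >= 40:
  Yield 1, then a,b = 2,3
  Yield 2, then a,b = 3,5
  Yield 3, then a,b = 5,8
  Yield 5, then a,b = 8,13
  Yield 8, then a,b = 13,21
  Yield 13, then a,b = 21,34
  Yield 21, then a,b = 34,55
  Yield 34, then a,b = 55,89
Step 2: 55 >= 40, stop.
Therefore out = [1, 2, 3, 5, 8, 13, 21, 34].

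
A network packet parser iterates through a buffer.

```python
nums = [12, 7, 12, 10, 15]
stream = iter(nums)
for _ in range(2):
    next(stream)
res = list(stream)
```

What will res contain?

Step 1: Create iterator over [12, 7, 12, 10, 15].
Step 2: Advance 2 positions (consuming [12, 7]).
Step 3: list() collects remaining elements: [12, 10, 15].
Therefore res = [12, 10, 15].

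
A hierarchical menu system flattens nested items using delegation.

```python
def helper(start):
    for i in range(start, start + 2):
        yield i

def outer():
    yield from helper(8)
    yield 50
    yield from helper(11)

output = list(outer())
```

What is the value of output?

Step 1: outer() delegates to helper(8):
  yield 8
  yield 9
Step 2: yield 50
Step 3: Delegates to helper(11):
  yield 11
  yield 12
Therefore output = [8, 9, 50, 11, 12].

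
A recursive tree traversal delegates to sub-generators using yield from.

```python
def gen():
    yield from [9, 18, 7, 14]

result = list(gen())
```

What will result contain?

Step 1: yield from delegates to the iterable, yielding each element.
Step 2: Collected values: [9, 18, 7, 14].
Therefore result = [9, 18, 7, 14].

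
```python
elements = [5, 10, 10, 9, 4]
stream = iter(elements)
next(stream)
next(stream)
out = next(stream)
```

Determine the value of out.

Step 1: Create iterator over [5, 10, 10, 9, 4].
Step 2: next() consumes 5.
Step 3: next() consumes 10.
Step 4: next() returns 10.
Therefore out = 10.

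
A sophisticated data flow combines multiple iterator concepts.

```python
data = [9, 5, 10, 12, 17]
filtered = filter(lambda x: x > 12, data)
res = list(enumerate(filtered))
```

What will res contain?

Step 1: Filter [9, 5, 10, 12, 17] for > 12: [17].
Step 2: enumerate re-indexes from 0: [(0, 17)].
Therefore res = [(0, 17)].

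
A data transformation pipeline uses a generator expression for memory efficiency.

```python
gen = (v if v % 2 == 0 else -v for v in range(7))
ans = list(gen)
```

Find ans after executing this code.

Step 1: For each v in range(7), yield v if even, else -v:
  v=0: even, yield 0
  v=1: odd, yield -1
  v=2: even, yield 2
  v=3: odd, yield -3
  v=4: even, yield 4
  v=5: odd, yield -5
  v=6: even, yield 6
Therefore ans = [0, -1, 2, -3, 4, -5, 6].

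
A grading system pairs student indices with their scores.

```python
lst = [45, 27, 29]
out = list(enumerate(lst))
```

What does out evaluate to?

Step 1: enumerate pairs each element with its index:
  (0, 45)
  (1, 27)
  (2, 29)
Therefore out = [(0, 45), (1, 27), (2, 29)].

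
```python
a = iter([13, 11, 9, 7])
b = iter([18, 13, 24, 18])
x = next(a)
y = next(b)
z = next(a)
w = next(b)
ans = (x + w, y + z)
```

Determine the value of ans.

Step 1: a iterates [13, 11, 9, 7], b iterates [18, 13, 24, 18].
Step 2: x = next(a) = 13, y = next(b) = 18.
Step 3: z = next(a) = 11, w = next(b) = 13.
Step 4: ans = (13 + 13, 18 + 11) = (26, 29).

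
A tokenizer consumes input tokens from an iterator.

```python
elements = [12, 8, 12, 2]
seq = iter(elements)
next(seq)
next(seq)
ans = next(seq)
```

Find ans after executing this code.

Step 1: Create iterator over [12, 8, 12, 2].
Step 2: next() consumes 12.
Step 3: next() consumes 8.
Step 4: next() returns 12.
Therefore ans = 12.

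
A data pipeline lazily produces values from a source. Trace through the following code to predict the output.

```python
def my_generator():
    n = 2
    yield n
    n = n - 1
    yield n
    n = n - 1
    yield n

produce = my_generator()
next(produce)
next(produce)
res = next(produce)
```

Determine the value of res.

Step 1: Trace through generator execution:
  Yield 1: n starts at 2, yield 2
  Yield 2: n = 2 - 1 = 1, yield 1
  Yield 3: n = 1 - 1 = 0, yield 0
Step 2: First next() gets 2, second next() gets the second value, third next() yields 0.
Therefore res = 0.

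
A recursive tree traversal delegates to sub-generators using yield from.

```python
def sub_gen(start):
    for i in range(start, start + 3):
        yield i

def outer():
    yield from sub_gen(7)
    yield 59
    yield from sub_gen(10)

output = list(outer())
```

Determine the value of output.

Step 1: outer() delegates to sub_gen(7):
  yield 7
  yield 8
  yield 9
Step 2: yield 59
Step 3: Delegates to sub_gen(10):
  yield 10
  yield 11
  yield 12
Therefore output = [7, 8, 9, 59, 10, 11, 12].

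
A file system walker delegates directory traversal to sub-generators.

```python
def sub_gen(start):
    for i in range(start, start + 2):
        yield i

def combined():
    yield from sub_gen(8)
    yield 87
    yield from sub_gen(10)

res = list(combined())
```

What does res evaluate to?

Step 1: combined() delegates to sub_gen(8):
  yield 8
  yield 9
Step 2: yield 87
Step 3: Delegates to sub_gen(10):
  yield 10
  yield 11
Therefore res = [8, 9, 87, 10, 11].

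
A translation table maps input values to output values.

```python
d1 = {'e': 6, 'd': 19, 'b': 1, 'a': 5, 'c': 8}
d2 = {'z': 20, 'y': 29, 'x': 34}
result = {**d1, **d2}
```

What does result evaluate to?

Step 1: Merge d1 and d2 (d2 values override on key conflicts).
Step 2: d1 has keys ['e', 'd', 'b', 'a', 'c'], d2 has keys ['z', 'y', 'x'].
Therefore result = {'e': 6, 'd': 19, 'b': 1, 'a': 5, 'c': 8, 'z': 20, 'y': 29, 'x': 34}.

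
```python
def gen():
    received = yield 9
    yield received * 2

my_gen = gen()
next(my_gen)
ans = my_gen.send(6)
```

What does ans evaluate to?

Step 1: next(my_gen) advances to first yield, producing 9.
Step 2: send(6) resumes, received = 6.
Step 3: yield received * 2 = 6 * 2 = 12.
Therefore ans = 12.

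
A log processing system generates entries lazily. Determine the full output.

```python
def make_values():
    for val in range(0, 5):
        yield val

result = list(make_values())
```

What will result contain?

Step 1: The generator yields each value from range(0, 5).
Step 2: list() consumes all yields: [0, 1, 2, 3, 4].
Therefore result = [0, 1, 2, 3, 4].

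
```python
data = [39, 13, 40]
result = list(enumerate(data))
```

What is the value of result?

Step 1: enumerate pairs each element with its index:
  (0, 39)
  (1, 13)
  (2, 40)
Therefore result = [(0, 39), (1, 13), (2, 40)].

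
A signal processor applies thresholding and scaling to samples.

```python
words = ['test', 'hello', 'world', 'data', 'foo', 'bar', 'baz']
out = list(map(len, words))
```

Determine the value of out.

Step 1: Map len() to each word:
  'test' -> 4
  'hello' -> 5
  'world' -> 5
  'data' -> 4
  'foo' -> 3
  'bar' -> 3
  'baz' -> 3
Therefore out = [4, 5, 5, 4, 3, 3, 3].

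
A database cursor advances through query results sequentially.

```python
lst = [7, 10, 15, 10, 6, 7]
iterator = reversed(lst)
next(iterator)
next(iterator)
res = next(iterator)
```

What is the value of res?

Step 1: reversed([7, 10, 15, 10, 6, 7]) gives iterator: [7, 6, 10, 15, 10, 7].
Step 2: First next() = 7, second next() = 6.
Step 3: Third next() = 10.
Therefore res = 10.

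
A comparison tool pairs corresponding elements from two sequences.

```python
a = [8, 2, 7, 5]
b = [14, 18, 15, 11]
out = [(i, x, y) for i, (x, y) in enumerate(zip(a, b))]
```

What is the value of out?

Step 1: enumerate(zip(a, b)) gives index with paired elements:
  i=0: (8, 14)
  i=1: (2, 18)
  i=2: (7, 15)
  i=3: (5, 11)
Therefore out = [(0, 8, 14), (1, 2, 18), (2, 7, 15), (3, 5, 11)].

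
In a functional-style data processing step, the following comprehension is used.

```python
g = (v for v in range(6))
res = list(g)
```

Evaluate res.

Step 1: Generator expression iterates range(6): [0, 1, 2, 3, 4, 5].
Step 2: list() collects all values.
Therefore res = [0, 1, 2, 3, 4, 5].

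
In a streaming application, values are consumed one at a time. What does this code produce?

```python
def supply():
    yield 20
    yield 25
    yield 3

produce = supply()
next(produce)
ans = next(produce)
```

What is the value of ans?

Step 1: supply() creates a generator.
Step 2: next(produce) yields 20 (consumed and discarded).
Step 3: next(produce) yields 25, assigned to ans.
Therefore ans = 25.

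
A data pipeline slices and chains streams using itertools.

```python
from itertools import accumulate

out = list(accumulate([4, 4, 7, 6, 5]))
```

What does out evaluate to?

Step 1: accumulate computes running sums:
  + 4 = 4
  + 4 = 8
  + 7 = 15
  + 6 = 21
  + 5 = 26
Therefore out = [4, 8, 15, 21, 26].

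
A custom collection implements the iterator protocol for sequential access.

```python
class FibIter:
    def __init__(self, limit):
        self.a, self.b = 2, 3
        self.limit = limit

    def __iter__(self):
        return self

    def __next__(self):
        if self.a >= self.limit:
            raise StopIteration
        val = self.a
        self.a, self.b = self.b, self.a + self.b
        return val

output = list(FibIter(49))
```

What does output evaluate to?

Step 1: Fibonacci-like sequence (a=2, b=3) until >= 49:
  Yield 2, then a,b = 3,5
  Yield 3, then a,b = 5,8
  Yield 5, then a,b = 8,13
  Yield 8, then a,b = 13,21
  Yield 13, then a,b = 21,34
  Yield 21, then a,b = 34,55
  Yield 34, then a,b = 55,89
Step 2: 55 >= 49, stop.
Therefore output = [2, 3, 5, 8, 13, 21, 34].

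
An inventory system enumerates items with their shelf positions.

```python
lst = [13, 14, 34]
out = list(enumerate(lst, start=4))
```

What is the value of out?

Step 1: enumerate with start=4:
  (4, 13)
  (5, 14)
  (6, 34)
Therefore out = [(4, 13), (5, 14), (6, 34)].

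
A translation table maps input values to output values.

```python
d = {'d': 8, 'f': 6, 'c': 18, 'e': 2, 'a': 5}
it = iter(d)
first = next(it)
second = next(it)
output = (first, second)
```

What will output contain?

Step 1: iter(d) iterates over keys: ['d', 'f', 'c', 'e', 'a'].
Step 2: first = next(it) = 'd', second = next(it) = 'f'.
Therefore output = ('d', 'f').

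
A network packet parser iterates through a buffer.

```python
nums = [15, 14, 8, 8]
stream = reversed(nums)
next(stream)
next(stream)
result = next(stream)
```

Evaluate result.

Step 1: reversed([15, 14, 8, 8]) gives iterator: [8, 8, 14, 15].
Step 2: First next() = 8, second next() = 8.
Step 3: Third next() = 14.
Therefore result = 14.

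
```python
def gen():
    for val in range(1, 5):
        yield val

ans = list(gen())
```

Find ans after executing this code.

Step 1: The generator yields each value from range(1, 5).
Step 2: list() consumes all yields: [1, 2, 3, 4].
Therefore ans = [1, 2, 3, 4].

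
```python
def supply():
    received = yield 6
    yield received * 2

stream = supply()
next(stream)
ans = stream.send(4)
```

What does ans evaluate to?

Step 1: next(stream) advances to first yield, producing 6.
Step 2: send(4) resumes, received = 4.
Step 3: yield received * 2 = 4 * 2 = 8.
Therefore ans = 8.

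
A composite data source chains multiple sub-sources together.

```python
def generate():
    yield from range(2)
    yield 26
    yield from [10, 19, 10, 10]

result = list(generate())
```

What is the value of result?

Step 1: Trace yields in order:
  yield 0
  yield 1
  yield 26
  yield 10
  yield 19
  yield 10
  yield 10
Therefore result = [0, 1, 26, 10, 19, 10, 10].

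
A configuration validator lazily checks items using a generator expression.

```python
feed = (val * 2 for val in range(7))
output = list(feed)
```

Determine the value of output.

Step 1: For each val in range(7), compute val*2:
  val=0: 0*2 = 0
  val=1: 1*2 = 2
  val=2: 2*2 = 4
  val=3: 3*2 = 6
  val=4: 4*2 = 8
  val=5: 5*2 = 10
  val=6: 6*2 = 12
Therefore output = [0, 2, 4, 6, 8, 10, 12].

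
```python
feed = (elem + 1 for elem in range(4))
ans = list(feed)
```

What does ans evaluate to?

Step 1: For each elem in range(4), compute elem+1:
  elem=0: 0+1 = 1
  elem=1: 1+1 = 2
  elem=2: 2+1 = 3
  elem=3: 3+1 = 4
Therefore ans = [1, 2, 3, 4].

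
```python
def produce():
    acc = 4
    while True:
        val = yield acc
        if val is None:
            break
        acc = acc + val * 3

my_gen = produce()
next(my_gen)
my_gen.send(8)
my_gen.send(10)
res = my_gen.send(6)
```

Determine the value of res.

Step 1: next() -> yield acc=4.
Step 2: send(8) -> val=8, acc = 4 + 8*3 = 28, yield 28.
Step 3: send(10) -> val=10, acc = 28 + 10*3 = 58, yield 58.
Step 4: send(6) -> val=6, acc = 58 + 6*3 = 76, yield 76.
Therefore res = 76.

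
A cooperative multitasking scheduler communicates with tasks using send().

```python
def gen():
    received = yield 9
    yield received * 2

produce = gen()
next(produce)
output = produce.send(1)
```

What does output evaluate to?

Step 1: next(produce) advances to first yield, producing 9.
Step 2: send(1) resumes, received = 1.
Step 3: yield received * 2 = 1 * 2 = 2.
Therefore output = 2.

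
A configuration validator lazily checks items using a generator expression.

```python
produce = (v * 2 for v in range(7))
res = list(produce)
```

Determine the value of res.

Step 1: For each v in range(7), compute v*2:
  v=0: 0*2 = 0
  v=1: 1*2 = 2
  v=2: 2*2 = 4
  v=3: 3*2 = 6
  v=4: 4*2 = 8
  v=5: 5*2 = 10
  v=6: 6*2 = 12
Therefore res = [0, 2, 4, 6, 8, 10, 12].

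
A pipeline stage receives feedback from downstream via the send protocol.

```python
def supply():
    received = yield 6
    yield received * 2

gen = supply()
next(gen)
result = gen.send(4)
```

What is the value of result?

Step 1: next(gen) advances to first yield, producing 6.
Step 2: send(4) resumes, received = 4.
Step 3: yield received * 2 = 4 * 2 = 8.
Therefore result = 8.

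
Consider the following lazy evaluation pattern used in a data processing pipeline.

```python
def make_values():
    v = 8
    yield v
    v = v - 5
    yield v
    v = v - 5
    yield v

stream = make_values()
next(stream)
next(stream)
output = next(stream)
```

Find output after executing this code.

Step 1: Trace through generator execution:
  Yield 1: v starts at 8, yield 8
  Yield 2: v = 8 - 5 = 3, yield 3
  Yield 3: v = 3 - 5 = -2, yield -2
Step 2: First next() gets 8, second next() gets the second value, third next() yields -2.
Therefore output = -2.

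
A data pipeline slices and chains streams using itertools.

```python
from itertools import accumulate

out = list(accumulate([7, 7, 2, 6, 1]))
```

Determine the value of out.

Step 1: accumulate computes running sums:
  + 7 = 7
  + 7 = 14
  + 2 = 16
  + 6 = 22
  + 1 = 23
Therefore out = [7, 14, 16, 22, 23].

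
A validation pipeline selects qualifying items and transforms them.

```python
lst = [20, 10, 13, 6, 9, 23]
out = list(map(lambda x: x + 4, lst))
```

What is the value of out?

Step 1: Apply lambda x: x + 4 to each element:
  20 -> 24
  10 -> 14
  13 -> 17
  6 -> 10
  9 -> 13
  23 -> 27
Therefore out = [24, 14, 17, 10, 13, 27].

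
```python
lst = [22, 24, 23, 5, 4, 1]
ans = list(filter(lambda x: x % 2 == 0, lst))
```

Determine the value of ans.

Step 1: Filter elements divisible by 2:
  22 % 2 = 0: kept
  24 % 2 = 0: kept
  23 % 2 = 1: removed
  5 % 2 = 1: removed
  4 % 2 = 0: kept
  1 % 2 = 1: removed
Therefore ans = [22, 24, 4].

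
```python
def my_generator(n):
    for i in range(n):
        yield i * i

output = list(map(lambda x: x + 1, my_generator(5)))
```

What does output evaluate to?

Step 1: my_generator(5) yields squares: [0, 1, 4, 9, 16].
Step 2: map adds 1 to each: [1, 2, 5, 10, 17].
Therefore output = [1, 2, 5, 10, 17].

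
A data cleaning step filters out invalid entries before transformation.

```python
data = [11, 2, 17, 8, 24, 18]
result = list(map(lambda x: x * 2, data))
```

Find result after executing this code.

Step 1: Apply lambda x: x * 2 to each element:
  11 -> 22
  2 -> 4
  17 -> 34
  8 -> 16
  24 -> 48
  18 -> 36
Therefore result = [22, 4, 34, 16, 48, 36].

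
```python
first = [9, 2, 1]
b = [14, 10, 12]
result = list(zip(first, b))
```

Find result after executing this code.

Step 1: zip pairs elements at same index:
  Index 0: (9, 14)
  Index 1: (2, 10)
  Index 2: (1, 12)
Therefore result = [(9, 14), (2, 10), (1, 12)].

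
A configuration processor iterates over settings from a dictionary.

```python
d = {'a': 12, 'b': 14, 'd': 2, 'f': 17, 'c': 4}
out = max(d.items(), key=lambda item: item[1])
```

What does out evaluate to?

Step 1: Find item with maximum value:
  ('a', 12)
  ('b', 14)
  ('d', 2)
  ('f', 17)
  ('c', 4)
Step 2: Maximum value is 17 at key 'f'.
Therefore out = ('f', 17).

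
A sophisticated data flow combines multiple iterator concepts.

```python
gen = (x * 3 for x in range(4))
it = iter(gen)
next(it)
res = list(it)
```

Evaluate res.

Step 1: Generator produces [0, 3, 6, 9].
Step 2: next(it) consumes first element (0).
Step 3: list(it) collects remaining: [3, 6, 9].
Therefore res = [3, 6, 9].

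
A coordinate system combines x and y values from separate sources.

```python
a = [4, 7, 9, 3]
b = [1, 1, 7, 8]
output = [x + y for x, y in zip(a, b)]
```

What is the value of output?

Step 1: Add corresponding elements:
  4 + 1 = 5
  7 + 1 = 8
  9 + 7 = 16
  3 + 8 = 11
Therefore output = [5, 8, 16, 11].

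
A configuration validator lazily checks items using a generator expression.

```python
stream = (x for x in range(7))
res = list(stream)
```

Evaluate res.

Step 1: Generator expression iterates range(7): [0, 1, 2, 3, 4, 5, 6].
Step 2: list() collects all values.
Therefore res = [0, 1, 2, 3, 4, 5, 6].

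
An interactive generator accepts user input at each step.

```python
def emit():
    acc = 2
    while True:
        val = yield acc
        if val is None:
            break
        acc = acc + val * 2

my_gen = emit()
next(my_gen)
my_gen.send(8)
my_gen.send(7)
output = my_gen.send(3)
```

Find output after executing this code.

Step 1: next() -> yield acc=2.
Step 2: send(8) -> val=8, acc = 2 + 8*2 = 18, yield 18.
Step 3: send(7) -> val=7, acc = 18 + 7*2 = 32, yield 32.
Step 4: send(3) -> val=3, acc = 32 + 3*2 = 38, yield 38.
Therefore output = 38.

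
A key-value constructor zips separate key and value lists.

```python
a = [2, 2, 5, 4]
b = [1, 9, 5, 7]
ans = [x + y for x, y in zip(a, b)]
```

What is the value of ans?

Step 1: Add corresponding elements:
  2 + 1 = 3
  2 + 9 = 11
  5 + 5 = 10
  4 + 7 = 11
Therefore ans = [3, 11, 10, 11].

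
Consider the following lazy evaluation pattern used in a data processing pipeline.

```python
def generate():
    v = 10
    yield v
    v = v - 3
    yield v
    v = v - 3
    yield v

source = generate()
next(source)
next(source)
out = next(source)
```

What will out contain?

Step 1: Trace through generator execution:
  Yield 1: v starts at 10, yield 10
  Yield 2: v = 10 - 3 = 7, yield 7
  Yield 3: v = 7 - 3 = 4, yield 4
Step 2: First next() gets 10, second next() gets the second value, third next() yields 4.
Therefore out = 4.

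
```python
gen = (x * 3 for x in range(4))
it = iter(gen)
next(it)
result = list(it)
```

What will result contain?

Step 1: Generator produces [0, 3, 6, 9].
Step 2: next(it) consumes first element (0).
Step 3: list(it) collects remaining: [3, 6, 9].
Therefore result = [3, 6, 9].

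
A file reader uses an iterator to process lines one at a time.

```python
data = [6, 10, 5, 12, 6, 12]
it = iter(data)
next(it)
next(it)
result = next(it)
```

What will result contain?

Step 1: Create iterator over [6, 10, 5, 12, 6, 12].
Step 2: next() consumes 6.
Step 3: next() consumes 10.
Step 4: next() returns 5.
Therefore result = 5.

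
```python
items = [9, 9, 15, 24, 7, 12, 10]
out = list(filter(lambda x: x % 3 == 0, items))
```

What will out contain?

Step 1: Filter elements divisible by 3:
  9 % 3 = 0: kept
  9 % 3 = 0: kept
  15 % 3 = 0: kept
  24 % 3 = 0: kept
  7 % 3 = 1: removed
  12 % 3 = 0: kept
  10 % 3 = 1: removed
Therefore out = [9, 9, 15, 24, 12].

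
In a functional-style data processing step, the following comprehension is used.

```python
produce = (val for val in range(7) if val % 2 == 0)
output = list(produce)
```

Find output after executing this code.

Step 1: Filter range(7) keeping only even values:
  val=0: even, included
  val=1: odd, excluded
  val=2: even, included
  val=3: odd, excluded
  val=4: even, included
  val=5: odd, excluded
  val=6: even, included
Therefore output = [0, 2, 4, 6].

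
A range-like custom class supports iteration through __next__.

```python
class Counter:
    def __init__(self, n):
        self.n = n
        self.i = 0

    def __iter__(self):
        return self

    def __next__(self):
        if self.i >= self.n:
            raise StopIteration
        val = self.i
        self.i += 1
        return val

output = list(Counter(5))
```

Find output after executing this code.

Step 1: Counter(5) creates an iterator counting 0 to 4.
Step 2: list() consumes all values: [0, 1, 2, 3, 4].
Therefore output = [0, 1, 2, 3, 4].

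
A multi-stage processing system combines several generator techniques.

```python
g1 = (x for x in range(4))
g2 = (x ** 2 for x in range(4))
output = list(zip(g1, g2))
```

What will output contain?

Step 1: g1 produces [0, 1, 2, 3].
Step 2: g2 produces [0, 1, 4, 9].
Step 3: zip pairs them: [(0, 0), (1, 1), (2, 4), (3, 9)].
Therefore output = [(0, 0), (1, 1), (2, 4), (3, 9)].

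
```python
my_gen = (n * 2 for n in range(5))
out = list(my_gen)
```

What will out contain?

Step 1: For each n in range(5), compute n*2:
  n=0: 0*2 = 0
  n=1: 1*2 = 2
  n=2: 2*2 = 4
  n=3: 3*2 = 6
  n=4: 4*2 = 8
Therefore out = [0, 2, 4, 6, 8].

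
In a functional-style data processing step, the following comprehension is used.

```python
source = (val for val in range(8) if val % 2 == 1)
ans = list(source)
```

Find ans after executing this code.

Step 1: Filter range(8) keeping only odd values:
  val=0: even, excluded
  val=1: odd, included
  val=2: even, excluded
  val=3: odd, included
  val=4: even, excluded
  val=5: odd, included
  val=6: even, excluded
  val=7: odd, included
Therefore ans = [1, 3, 5, 7].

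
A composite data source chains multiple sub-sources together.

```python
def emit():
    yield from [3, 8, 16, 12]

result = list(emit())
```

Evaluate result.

Step 1: yield from delegates to the iterable, yielding each element.
Step 2: Collected values: [3, 8, 16, 12].
Therefore result = [3, 8, 16, 12].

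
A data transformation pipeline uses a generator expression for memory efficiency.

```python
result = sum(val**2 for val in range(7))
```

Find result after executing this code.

Step 1: Compute val**2 for each val in range(7):
  val=0: 0**2 = 0
  val=1: 1**2 = 1
  val=2: 2**2 = 4
  val=3: 3**2 = 9
  val=4: 4**2 = 16
  val=5: 5**2 = 25
  val=6: 6**2 = 36
Step 2: sum = 0 + 1 + 4 + 9 + 16 + 25 + 36 = 91.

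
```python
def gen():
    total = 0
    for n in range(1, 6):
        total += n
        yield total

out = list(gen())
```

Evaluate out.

Step 1: Generator accumulates running sum:
  n=1: total = 1, yield 1
  n=2: total = 3, yield 3
  n=3: total = 6, yield 6
  n=4: total = 10, yield 10
  n=5: total = 15, yield 15
Therefore out = [1, 3, 6, 10, 15].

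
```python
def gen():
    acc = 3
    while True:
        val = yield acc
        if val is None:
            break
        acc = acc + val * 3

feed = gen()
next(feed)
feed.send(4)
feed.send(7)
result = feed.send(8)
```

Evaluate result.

Step 1: next() -> yield acc=3.
Step 2: send(4) -> val=4, acc = 3 + 4*3 = 15, yield 15.
Step 3: send(7) -> val=7, acc = 15 + 7*3 = 36, yield 36.
Step 4: send(8) -> val=8, acc = 36 + 8*3 = 60, yield 60.
Therefore result = 60.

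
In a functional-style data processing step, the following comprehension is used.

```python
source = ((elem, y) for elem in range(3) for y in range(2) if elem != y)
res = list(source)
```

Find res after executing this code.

Step 1: Nested generator over range(3) x range(2) where elem != y:
  (0, 0): excluded (elem == y)
  (0, 1): included
  (1, 0): included
  (1, 1): excluded (elem == y)
  (2, 0): included
  (2, 1): included
Therefore res = [(0, 1), (1, 0), (2, 0), (2, 1)].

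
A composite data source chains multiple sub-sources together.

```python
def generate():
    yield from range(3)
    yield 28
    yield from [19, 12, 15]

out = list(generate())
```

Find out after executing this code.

Step 1: Trace yields in order:
  yield 0
  yield 1
  yield 2
  yield 28
  yield 19
  yield 12
  yield 15
Therefore out = [0, 1, 2, 28, 19, 12, 15].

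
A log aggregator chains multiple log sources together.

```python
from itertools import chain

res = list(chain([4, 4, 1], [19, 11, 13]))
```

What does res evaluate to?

Step 1: chain() concatenates iterables: [4, 4, 1] + [19, 11, 13].
Therefore res = [4, 4, 1, 19, 11, 13].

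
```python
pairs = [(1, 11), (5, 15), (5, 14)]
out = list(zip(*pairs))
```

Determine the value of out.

Step 1: zip(*pairs) transposes: unzips [(1, 11), (5, 15), (5, 14)] into separate sequences.
Step 2: First elements: (1, 5, 5), second elements: (11, 15, 14).
Therefore out = [(1, 5, 5), (11, 15, 14)].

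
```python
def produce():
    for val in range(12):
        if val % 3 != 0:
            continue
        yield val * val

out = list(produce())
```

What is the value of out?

Step 1: Only yield val**2 when val is divisible by 3:
  val=0: 0 % 3 == 0, yield 0**2 = 0
  val=3: 3 % 3 == 0, yield 3**2 = 9
  val=6: 6 % 3 == 0, yield 6**2 = 36
  val=9: 9 % 3 == 0, yield 9**2 = 81
Therefore out = [0, 9, 36, 81].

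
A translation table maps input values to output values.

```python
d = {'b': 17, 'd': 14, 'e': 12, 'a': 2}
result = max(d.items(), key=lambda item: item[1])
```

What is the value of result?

Step 1: Find item with maximum value:
  ('b', 17)
  ('d', 14)
  ('e', 12)
  ('a', 2)
Step 2: Maximum value is 17 at key 'b'.
Therefore result = ('b', 17).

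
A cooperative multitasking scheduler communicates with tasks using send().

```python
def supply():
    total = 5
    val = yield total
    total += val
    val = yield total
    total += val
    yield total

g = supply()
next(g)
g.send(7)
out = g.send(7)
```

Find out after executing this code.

Step 1: next() -> yield total=5.
Step 2: send(7) -> val=7, total = 5+7 = 12, yield 12.
Step 3: send(7) -> val=7, total = 12+7 = 19, yield 19.
Therefore out = 19.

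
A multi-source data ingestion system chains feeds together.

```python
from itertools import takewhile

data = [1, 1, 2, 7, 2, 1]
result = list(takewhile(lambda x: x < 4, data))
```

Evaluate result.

Step 1: takewhile stops at first element >= 4:
  1 < 4: take
  1 < 4: take
  2 < 4: take
  7 >= 4: stop
Therefore result = [1, 1, 2].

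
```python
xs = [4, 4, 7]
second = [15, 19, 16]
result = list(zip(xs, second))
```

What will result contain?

Step 1: zip pairs elements at same index:
  Index 0: (4, 15)
  Index 1: (4, 19)
  Index 2: (7, 16)
Therefore result = [(4, 15), (4, 19), (7, 16)].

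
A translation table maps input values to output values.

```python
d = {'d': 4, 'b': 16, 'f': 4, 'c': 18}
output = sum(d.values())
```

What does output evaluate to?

Step 1: d.values() = [4, 16, 4, 18].
Step 2: sum = 42.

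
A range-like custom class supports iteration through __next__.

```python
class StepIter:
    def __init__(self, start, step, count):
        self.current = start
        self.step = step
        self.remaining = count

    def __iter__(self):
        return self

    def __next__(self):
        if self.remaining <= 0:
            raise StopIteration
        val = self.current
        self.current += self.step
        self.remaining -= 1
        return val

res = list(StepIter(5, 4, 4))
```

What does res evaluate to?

Step 1: StepIter starts at 5, increments by 4, for 4 steps:
  Yield 5, then current += 4
  Yield 9, then current += 4
  Yield 13, then current += 4
  Yield 17, then current += 4
Therefore res = [5, 9, 13, 17].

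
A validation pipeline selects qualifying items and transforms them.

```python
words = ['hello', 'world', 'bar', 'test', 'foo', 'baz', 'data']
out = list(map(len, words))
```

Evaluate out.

Step 1: Map len() to each word:
  'hello' -> 5
  'world' -> 5
  'bar' -> 3
  'test' -> 4
  'foo' -> 3
  'baz' -> 3
  'data' -> 4
Therefore out = [5, 5, 3, 4, 3, 3, 4].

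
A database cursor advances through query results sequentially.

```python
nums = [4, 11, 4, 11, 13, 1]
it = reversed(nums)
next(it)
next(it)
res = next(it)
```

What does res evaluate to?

Step 1: reversed([4, 11, 4, 11, 13, 1]) gives iterator: [1, 13, 11, 4, 11, 4].
Step 2: First next() = 1, second next() = 13.
Step 3: Third next() = 11.
Therefore res = 11.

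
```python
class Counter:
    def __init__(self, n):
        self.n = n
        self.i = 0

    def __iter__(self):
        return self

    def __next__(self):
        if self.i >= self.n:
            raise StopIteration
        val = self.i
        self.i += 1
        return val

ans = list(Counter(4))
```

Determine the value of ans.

Step 1: Counter(4) creates an iterator counting 0 to 3.
Step 2: list() consumes all values: [0, 1, 2, 3].
Therefore ans = [0, 1, 2, 3].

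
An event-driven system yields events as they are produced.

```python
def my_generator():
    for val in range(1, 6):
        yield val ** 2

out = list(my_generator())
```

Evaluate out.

Step 1: For each val in range(1, 6), yield val**2:
  val=1: yield 1**2 = 1
  val=2: yield 2**2 = 4
  val=3: yield 3**2 = 9
  val=4: yield 4**2 = 16
  val=5: yield 5**2 = 25
Therefore out = [1, 4, 9, 16, 25].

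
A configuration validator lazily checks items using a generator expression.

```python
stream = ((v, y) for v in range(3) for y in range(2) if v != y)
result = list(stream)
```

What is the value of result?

Step 1: Nested generator over range(3) x range(2) where v != y:
  (0, 0): excluded (v == y)
  (0, 1): included
  (1, 0): included
  (1, 1): excluded (v == y)
  (2, 0): included
  (2, 1): included
Therefore result = [(0, 1), (1, 0), (2, 0), (2, 1)].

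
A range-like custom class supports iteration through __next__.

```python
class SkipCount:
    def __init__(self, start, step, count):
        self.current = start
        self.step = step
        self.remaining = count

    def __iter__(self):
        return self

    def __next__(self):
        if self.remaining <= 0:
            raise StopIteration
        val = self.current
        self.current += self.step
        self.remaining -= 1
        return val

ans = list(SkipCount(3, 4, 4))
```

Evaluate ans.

Step 1: SkipCount starts at 3, increments by 4, for 4 steps:
  Yield 3, then current += 4
  Yield 7, then current += 4
  Yield 11, then current += 4
  Yield 15, then current += 4
Therefore ans = [3, 7, 11, 15].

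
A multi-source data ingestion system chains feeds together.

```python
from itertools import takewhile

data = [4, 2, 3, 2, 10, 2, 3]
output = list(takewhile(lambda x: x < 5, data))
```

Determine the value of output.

Step 1: takewhile stops at first element >= 5:
  4 < 5: take
  2 < 5: take
  3 < 5: take
  2 < 5: take
  10 >= 5: stop
Therefore output = [4, 2, 3, 2].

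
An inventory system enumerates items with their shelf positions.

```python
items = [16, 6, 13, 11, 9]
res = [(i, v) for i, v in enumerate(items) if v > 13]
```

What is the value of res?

Step 1: Filter enumerate([16, 6, 13, 11, 9]) keeping v > 13:
  (0, 16): 16 > 13, included
  (1, 6): 6 <= 13, excluded
  (2, 13): 13 <= 13, excluded
  (3, 11): 11 <= 13, excluded
  (4, 9): 9 <= 13, excluded
Therefore res = [(0, 16)].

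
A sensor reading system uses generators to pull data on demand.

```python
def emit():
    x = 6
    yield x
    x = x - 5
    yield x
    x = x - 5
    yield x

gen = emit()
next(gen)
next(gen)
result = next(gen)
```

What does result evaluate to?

Step 1: Trace through generator execution:
  Yield 1: x starts at 6, yield 6
  Yield 2: x = 6 - 5 = 1, yield 1
  Yield 3: x = 1 - 5 = -4, yield -4
Step 2: First next() gets 6, second next() gets the second value, third next() yields -4.
Therefore result = -4.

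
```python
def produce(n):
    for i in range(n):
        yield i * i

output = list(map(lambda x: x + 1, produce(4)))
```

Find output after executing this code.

Step 1: produce(4) yields squares: [0, 1, 4, 9].
Step 2: map adds 1 to each: [1, 2, 5, 10].
Therefore output = [1, 2, 5, 10].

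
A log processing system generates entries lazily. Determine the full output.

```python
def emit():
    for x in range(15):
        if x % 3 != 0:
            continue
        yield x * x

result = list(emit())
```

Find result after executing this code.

Step 1: Only yield x**2 when x is divisible by 3:
  x=0: 0 % 3 == 0, yield 0**2 = 0
  x=3: 3 % 3 == 0, yield 3**2 = 9
  x=6: 6 % 3 == 0, yield 6**2 = 36
  x=9: 9 % 3 == 0, yield 9**2 = 81
  x=12: 12 % 3 == 0, yield 12**2 = 144
Therefore result = [0, 9, 36, 81, 144].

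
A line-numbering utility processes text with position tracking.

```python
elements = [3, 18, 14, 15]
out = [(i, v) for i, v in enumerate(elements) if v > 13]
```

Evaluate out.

Step 1: Filter enumerate([3, 18, 14, 15]) keeping v > 13:
  (0, 3): 3 <= 13, excluded
  (1, 18): 18 > 13, included
  (2, 14): 14 > 13, included
  (3, 15): 15 > 13, included
Therefore out = [(1, 18), (2, 14), (3, 15)].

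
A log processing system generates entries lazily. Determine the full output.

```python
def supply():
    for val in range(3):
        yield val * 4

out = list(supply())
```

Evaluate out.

Step 1: For each val in range(3), yield val * 4:
  val=0: yield 0 * 4 = 0
  val=1: yield 1 * 4 = 4
  val=2: yield 2 * 4 = 8
Therefore out = [0, 4, 8].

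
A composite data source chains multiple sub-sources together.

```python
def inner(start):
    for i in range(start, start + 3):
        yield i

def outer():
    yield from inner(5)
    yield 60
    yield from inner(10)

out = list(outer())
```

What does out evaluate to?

Step 1: outer() delegates to inner(5):
  yield 5
  yield 6
  yield 7
Step 2: yield 60
Step 3: Delegates to inner(10):
  yield 10
  yield 11
  yield 12
Therefore out = [5, 6, 7, 60, 10, 11, 12].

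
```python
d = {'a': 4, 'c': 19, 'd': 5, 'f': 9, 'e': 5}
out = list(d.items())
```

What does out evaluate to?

Step 1: d.items() returns (key, value) pairs in insertion order.
Therefore out = [('a', 4), ('c', 19), ('d', 5), ('f', 9), ('e', 5)].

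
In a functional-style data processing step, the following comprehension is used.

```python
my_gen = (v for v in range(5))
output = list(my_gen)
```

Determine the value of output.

Step 1: Generator expression iterates range(5): [0, 1, 2, 3, 4].
Step 2: list() collects all values.
Therefore output = [0, 1, 2, 3, 4].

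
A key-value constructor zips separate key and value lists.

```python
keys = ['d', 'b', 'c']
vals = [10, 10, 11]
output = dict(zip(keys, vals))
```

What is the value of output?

Step 1: zip pairs keys with values:
  'd' -> 10
  'b' -> 10
  'c' -> 11
Therefore output = {'d': 10, 'b': 10, 'c': 11}.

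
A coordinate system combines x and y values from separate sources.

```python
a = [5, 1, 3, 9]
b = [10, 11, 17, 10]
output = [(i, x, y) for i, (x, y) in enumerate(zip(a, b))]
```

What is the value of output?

Step 1: enumerate(zip(a, b)) gives index with paired elements:
  i=0: (5, 10)
  i=1: (1, 11)
  i=2: (3, 17)
  i=3: (9, 10)
Therefore output = [(0, 5, 10), (1, 1, 11), (2, 3, 17), (3, 9, 10)].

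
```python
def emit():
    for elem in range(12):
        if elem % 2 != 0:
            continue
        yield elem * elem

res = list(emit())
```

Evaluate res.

Step 1: Only yield elem**2 when elem is divisible by 2:
  elem=0: 0 % 2 == 0, yield 0**2 = 0
  elem=2: 2 % 2 == 0, yield 2**2 = 4
  elem=4: 4 % 2 == 0, yield 4**2 = 16
  elem=6: 6 % 2 == 0, yield 6**2 = 36
  elem=8: 8 % 2 == 0, yield 8**2 = 64
  elem=10: 10 % 2 == 0, yield 10**2 = 100
Therefore res = [0, 4, 16, 36, 64, 100].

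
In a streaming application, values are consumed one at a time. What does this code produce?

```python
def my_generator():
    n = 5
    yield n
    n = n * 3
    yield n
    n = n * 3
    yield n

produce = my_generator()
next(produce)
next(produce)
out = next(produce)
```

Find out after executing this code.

Step 1: Trace through generator execution:
  Yield 1: n starts at 5, yield 5
  Yield 2: n = 5 * 3 = 15, yield 15
  Yield 3: n = 15 * 3 = 45, yield 45
Step 2: First next() gets 5, second next() gets the second value, third next() yields 45.
Therefore out = 45.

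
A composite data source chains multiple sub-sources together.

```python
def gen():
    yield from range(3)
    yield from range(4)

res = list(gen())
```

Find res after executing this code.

Step 1: Trace yields in order:
  yield 0
  yield 1
  yield 2
  yield 0
  yield 1
  yield 2
  yield 3
Therefore res = [0, 1, 2, 0, 1, 2, 3].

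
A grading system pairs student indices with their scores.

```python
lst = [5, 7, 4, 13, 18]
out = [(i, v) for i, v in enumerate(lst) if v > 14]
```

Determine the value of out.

Step 1: Filter enumerate([5, 7, 4, 13, 18]) keeping v > 14:
  (0, 5): 5 <= 14, excluded
  (1, 7): 7 <= 14, excluded
  (2, 4): 4 <= 14, excluded
  (3, 13): 13 <= 14, excluded
  (4, 18): 18 > 14, included
Therefore out = [(4, 18)].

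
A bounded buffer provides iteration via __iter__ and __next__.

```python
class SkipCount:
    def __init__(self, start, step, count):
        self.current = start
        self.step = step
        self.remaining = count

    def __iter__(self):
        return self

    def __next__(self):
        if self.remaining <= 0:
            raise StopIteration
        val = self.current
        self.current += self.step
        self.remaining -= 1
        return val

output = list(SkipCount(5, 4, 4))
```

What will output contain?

Step 1: SkipCount starts at 5, increments by 4, for 4 steps:
  Yield 5, then current += 4
  Yield 9, then current += 4
  Yield 13, then current += 4
  Yield 17, then current += 4
Therefore output = [5, 9, 13, 17].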